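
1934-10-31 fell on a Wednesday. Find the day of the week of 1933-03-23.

Thursday

Count forward from the earlier date (March 23, 1933) to the later (October 31, 1934):
March 23, 1933 → March 23, 1934: 365 days.
March 1934: 31 − 23 = 8 days remain.
Then April (30), May (31), June (30), July (31), August (31), September (30): 30 + 31 + 30 + 31 + 31 + 30 = 183 days.
October 1–31, 1934: 31 days.
Residual: 222 days.
Total: 587 days.
587 mod 7 = 6, so 6 days before Wednesday is Thursday.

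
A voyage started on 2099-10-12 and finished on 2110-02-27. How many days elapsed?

3790

From October 12, 2099 to October 12, 2109: 10 years, of which 2 contain a Feb 29 — 8×365 + 2×366 = 3652 days.
(2100 is not a leap year (divisible by 100 but not 400).)
October 2109: 31 − 12 = 19 days remain.
Then November (30), December (31), January (31): 30 + 31 + 31 = 92 days.
February 1–27, 2110: 27 days (2110 is not a leap year).
Residual: 138 days.
Total: 3790 days.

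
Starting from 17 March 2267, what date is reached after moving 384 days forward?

4 April 2268

Count 384 days after March 17, 2267:
March 17, 2267 → March 17, 2268: 366 days (2268 is a leap year).
March 2268: 31 − 17 = 14 days remain.
April 1–4, 2268: 4 days.
Residual: 18 days.
Total: 384 days.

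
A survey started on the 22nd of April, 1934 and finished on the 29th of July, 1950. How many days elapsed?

5942

From April 22, 1934 to April 22, 1950: 16 years, of which 4 contain a Feb 29 — 12×365 + 4×366 = 5844 days.
April 1950: 30 − 22 = 8 days remain.
Then May (31), June (30): 31 + 30 = 61 days.
July 1–29, 1950: 29 days.
Residual: 98 days.
Total: 5942 days.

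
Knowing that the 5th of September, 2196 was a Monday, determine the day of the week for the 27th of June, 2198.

September 5, 2196 → September 5, 2197: 365 days.
September 2197: 30 − 5 = 25 days remain.
Then October (31), November (30), December (31), January (31), February 2198 (28), March (31), April (30), May (31): 31 + 30 + 31 + 31 + 28 + 31 + 30 + 31 = 243 days.
June 1–27, 2198: 27 days.
Residual: 295 days.
Total: 660 days.
660 mod 7 = 2, so 2 days after Monday is Wednesday.

Wednesday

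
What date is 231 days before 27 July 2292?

9 December 2291

Count 231 days before July 27, 2292:
December 2291: 31 − 9 = 22 days remain.
Then January (31), February 2292 (29), March (31), April (30), May (31), June (30): 31 + 29 + 31 + 30 + 31 + 30 = 182 days.
July 1–27, 2292: 27 days.
Residual: 231 days.
Total: 231 days.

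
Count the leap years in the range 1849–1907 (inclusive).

13

Years divisible by 4: 1852, 1856, …, 1904 — 14 in all.
Of these, 1900 is divisible by 100 but not 400, so not leap.
Leap years: 14 − 1 = 13.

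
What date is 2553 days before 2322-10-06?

2315-10-10

Count 2553 days before October 6, 2322:
October 10, 2315 → October 10, 2316: 366 days (2316 is a leap year).
October 10, 2316 → October 10, 2317: 365 days.
October 10, 2317 → October 10, 2318: 365 days.
October 10, 2318 → October 10, 2319: 365 days.
October 10, 2319 → October 10, 2320: 366 days (2320 is a leap year).
October 10, 2320 → October 10, 2321: 365 days.
October 2321: 31 − 10 = 21 days remain.
Then 11 full months totalling 334 days.
October 1–6, 2322: 6 days.
Residual: 361 days.
Total: 2553 days.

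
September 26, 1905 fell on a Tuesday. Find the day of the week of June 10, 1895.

Count forward from the earlier date (June 10, 1895) to the later (September 26, 1905):
Day-of-year of June 10, 1895: 161.
Day-of-year of September 26, 1905: 269.
1895 has 365 days, so 365 − 161 = 204 days remain in 1895.
Full years 1896–1904: 7 common + 2 leap = 7×365 + 2×366 = 3287 days.
Total: 204 + 3287 + 269 = 3760 days.
3760 mod 7 = 1, so 1 day before Tuesday is Monday.

Monday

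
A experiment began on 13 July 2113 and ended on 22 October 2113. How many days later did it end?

July 2113: 31 − 13 = 18 days remain.
Then August (31), September (30): 31 + 30 = 61 days.
October 1–22, 2113: 22 days.
Total: 18 + 61 + 22 = 101 days.

101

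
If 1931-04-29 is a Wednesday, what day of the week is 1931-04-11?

Count forward from the earlier date (April 11, 1931) to the later (April 29, 1931):
Within April 1931: 29 − 11 = 18 days.
18 mod 7 = 4, so 4 days before Wednesday is Saturday.

Saturday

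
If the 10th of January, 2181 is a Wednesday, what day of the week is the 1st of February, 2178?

Sunday

Count forward from the earlier date (February 1, 2178) to the later (January 10, 2181):
February 1, 2178 → February 1, 2179: 365 days.
February 1, 2179 → February 1, 2180: 365 days.
February 2180: 29 − 1 = 28 days remain (2180 is a leap year, so February has 29 days).
Then 10 full months totalling 306 days.
January 1–10, 2181: 10 days.
Residual: 344 days.
Total: 1074 days.
1074 mod 7 = 3, so 3 days before Wednesday is Sunday.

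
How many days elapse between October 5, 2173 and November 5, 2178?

1857

Day-of-year of October 5, 2173: 278.
Day-of-year of November 5, 2178: 309.
2173 has 365 days, so 365 − 278 = 87 days remain in 2173.
Full years: 2174: 365; 2175: 365; 2176: 366; 2177: 365. Sum = 1461.
Total: 87 + 1461 + 309 = 1857 days.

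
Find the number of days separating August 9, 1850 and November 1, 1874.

8850

From August 9, 1850 to August 9, 1874: 24 years, of which 6 contain a Feb 29 — 18×365 + 6×366 = 8766 days.
August 1874: 31 − 9 = 22 days remain.
Then September (30), October (31): 30 + 31 = 61 days.
November 1, 1874: 1 day.
Residual: 84 days.
Total: 8850 days.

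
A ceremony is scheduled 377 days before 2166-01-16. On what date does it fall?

2165-01-04

Count 377 days before January 16, 2166:
January 2165: 31 − 4 = 27 days remain.
Then 11 full months totalling 334 days.
January 1–16, 2166: 16 days.
Total: 27 + 334 + 16 = 377 days.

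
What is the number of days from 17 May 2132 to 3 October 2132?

May 2132: 31 − 17 = 14 days remain.
Then June (30), July (31), August (31), September (30): 30 + 31 + 31 + 30 = 122 days.
October 1–3, 2132: 3 days.
Total: 14 + 122 + 3 = 139 days.

139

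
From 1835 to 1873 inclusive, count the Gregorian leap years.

10

Years divisible by 4 in [1835, 1873]: 1836, 1840, 1844, 1848, 1852, 1856, 1860, 1864, 1868, 1872.
No century exceptions apply. Count: 10.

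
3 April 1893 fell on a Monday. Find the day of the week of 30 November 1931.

Monday

Day-of-year of April 3, 1893: 93.
Day-of-year of November 30, 1931: 334.
1893 has 365 days, so 365 − 93 = 272 days remain in 1893.
Full years 1894–1930: 29 common + 8 leap = 29×365 + 8×366 = 13513 days.
Total: 272 + 13513 + 334 = 14119 days.
14119 is a multiple of 7, so 30 November 1931 falls on the same weekday: Monday.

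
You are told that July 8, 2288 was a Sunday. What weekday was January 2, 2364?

Day-of-year of July 8, 2288: 190.
Day-of-year of January 2, 2364: 2.
2288 has 366 days, so 366 − 190 = 176 days remain in 2288.
Full years 2289–2363: 58 common + 17 leap = 58×365 + 17×366 = 27392 days.
Total: 176 + 27392 + 2 = 27570 days.
27570 mod 7 = 4, so 4 days after Sunday is Thursday.

Thursday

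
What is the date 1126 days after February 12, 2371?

March 14, 2374

Count 1126 days after February 12, 2371:
February 12, 2371 → February 12, 2372: 365 days.
February 12, 2372 → February 12, 2373: 366 days (2372 is a leap year).
February 12, 2373 → February 12, 2374: 365 days.
February 2374: 28 − 12 = 16 days remain (2374 is not a leap year, so February has 28 days).
March 1–14, 2374: 14 days.
Residual: 30 days.
Total: 1126 days.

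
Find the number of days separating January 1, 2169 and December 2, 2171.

January 1, 2169 → January 1, 2170: 365 days.
January 1, 2170 → January 1, 2171: 365 days.
January 2171: 31 − 1 = 30 days remain.
Then 10 full months totalling 303 days.
December 1–2, 2171: 2 days.
Residual: 335 days.
Total: 1065 days.

1065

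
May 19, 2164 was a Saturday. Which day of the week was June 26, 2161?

Friday

Count forward from the earlier date (June 26, 2161) to the later (May 19, 2164):
June 26, 2161 → June 26, 2162: 365 days.
June 26, 2162 → June 26, 2163: 365 days.
June 2163: 30 − 26 = 4 days remain.
Then 10 full months totalling 305 days.
May 1–19, 2164: 19 days.
Residual: 328 days.
Total: 1058 days.
1058 mod 7 = 1, so 1 day before Saturday is Friday.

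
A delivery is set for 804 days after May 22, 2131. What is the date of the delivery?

August 3, 2133

Count 804 days after May 22, 2131:
May 22, 2131 → May 22, 2132: 366 days (2132 is a leap year).
May 22, 2132 → May 22, 2133: 365 days.
May 2133: 31 − 22 = 9 days remain.
Then June (30), July (31): 30 + 31 = 61 days.
August 1–3, 2133: 3 days.
Residual: 73 days.
Total: 804 days.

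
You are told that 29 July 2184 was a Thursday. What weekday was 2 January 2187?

Day-of-year of July 29, 2184: 211.
Day-of-year of January 2, 2187: 2.
2184 has 366 days, so 366 − 211 = 155 days remain in 2184.
Full years: 2185: 365; 2186: 365. Sum = 730.
Total: 155 + 730 + 2 = 887 days.
887 mod 7 = 5, so 5 days after Thursday is Tuesday.

Tuesday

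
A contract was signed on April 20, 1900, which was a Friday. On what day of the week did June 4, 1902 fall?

Wednesday

April 20, 1900 → April 20, 1901: 365 days.
April 20, 1901 → April 20, 1902: 365 days.
April 1902: 30 − 20 = 10 days remain.
Then May (31): 31 days.
June 1–4, 1902: 4 days.
Residual: 45 days.
Total: 775 days.
775 mod 7 = 5, so 5 days after Friday is Wednesday.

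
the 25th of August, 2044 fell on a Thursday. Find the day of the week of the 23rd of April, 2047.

Tuesday

August 25, 2044 → August 25, 2045: 365 days.
August 25, 2045 → August 25, 2046: 365 days.
August 2046: 31 − 25 = 6 days remain.
Then September (30), October (31), November (30), December (31), January (31), February 2047 (28), March (31): 30 + 31 + 30 + 31 + 31 + 28 + 31 = 212 days.
April 1–23, 2047: 23 days.
Residual: 241 days.
Total: 971 days.
971 mod 7 = 5, so 5 days after Thursday is Tuesday.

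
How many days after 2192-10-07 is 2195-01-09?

October 7, 2192 → October 7, 2193: 365 days.
October 7, 2193 → October 7, 2194: 365 days.
October 2194: 31 − 7 = 24 days remain.
Then November (30), December (31): 30 + 31 = 61 days.
January 1–9, 2195: 9 days.
Residual: 94 days.
Total: 824 days.

824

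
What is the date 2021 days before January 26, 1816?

July 15, 1810

Count 2021 days before January 26, 1816:
July 15, 1810 → July 15, 1811: 365 days.
July 15, 1811 → July 15, 1812: 366 days (1812 is a leap year).
July 15, 1812 → July 15, 1813: 365 days.
July 15, 1813 → July 15, 1814: 365 days.
July 15, 1814 → July 15, 1815: 365 days.
July 1815: 31 − 15 = 16 days remain.
Then August (31), September (30), October (31), November (30), December (31): 31 + 30 + 31 + 30 + 31 = 153 days.
January 1–26, 1816: 26 days.
Residual: 195 days.
Total: 2021 days.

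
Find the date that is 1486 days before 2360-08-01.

2356-07-07

Count 1486 days before August 1, 2360:
Day-of-year of July 7, 2356: 189.
Day-of-year of August 1, 2360: 214.
2356 has 366 days, so 366 − 189 = 177 days remain in 2356.
Full years: 2357: 365; 2358: 365; 2359: 365. Sum = 1095.
Total: 177 + 1095 + 214 = 1486 days.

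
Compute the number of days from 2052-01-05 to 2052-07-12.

January 2052: 31 − 5 = 26 days remain.
Then February 2052 (29), March (31), April (30), May (31), June (30): 29 + 31 + 30 + 31 + 30 = 151 days.
July 1–12, 2052: 12 days.
Total: 26 + 151 + 12 = 189 days.

189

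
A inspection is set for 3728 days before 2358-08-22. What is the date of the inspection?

2348-06-07

Count 3728 days before August 22, 2358:
From June 7, 2348 to June 7, 2358: 10 years, of which 2 contain a Feb 29 — 8×365 + 2×366 = 3652 days.
June 2358: 30 − 7 = 23 days remain.
Then July (31): 31 days.
August 1–22, 2358: 22 days.
Residual: 76 days.
Total: 3728 days.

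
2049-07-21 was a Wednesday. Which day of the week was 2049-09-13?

July 2049: 31 − 21 = 10 days remain.
Then August (31): 31 days.
September 1–13, 2049: 13 days.
Total: 10 + 31 + 13 = 54 days.
54 mod 7 = 5, so 5 days after Wednesday is Monday.

Monday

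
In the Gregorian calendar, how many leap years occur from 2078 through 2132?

13

Years divisible by 4: 2080, 2084, …, 2132 — 14 in all.
Of these, 2100 is divisible by 100 but not 400, so not leap.
Leap years: 14 − 1 = 13.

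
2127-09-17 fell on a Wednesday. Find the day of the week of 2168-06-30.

From September 17, 2127 to September 17, 2167: 40 years, of which 10 contain a Feb 29 — 30×365 + 10×366 = 14610 days.
September 2167: 30 − 17 = 13 days remain.
Then October (31), November (30), December (31), January (31), February 2168 (29), March (31), April (30), May (31): 31 + 30 + 31 + 31 + 29 + 31 + 30 + 31 = 244 days.
June 1–30, 2168: 30 days.
Residual: 287 days.
Total: 14897 days.
14897 mod 7 = 1, so 1 day after Wednesday is Thursday.

Thursday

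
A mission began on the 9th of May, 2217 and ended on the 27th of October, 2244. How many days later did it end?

10033

Day-of-year of May 9, 2217: 129.
Day-of-year of October 27, 2244: 301.
2217 has 365 days, so 365 − 129 = 236 days remain in 2217.
Full years 2218–2243: 20 common + 6 leap = 20×365 + 6×366 = 9496 days.
Total: 236 + 9496 + 301 = 10033 days.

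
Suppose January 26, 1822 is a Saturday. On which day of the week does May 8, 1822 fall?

Wednesday

January 1822: 31 − 26 = 5 days remain.
Then February 1822 (28), March (31), April (30): 28 + 31 + 30 = 89 days.
May 1–8, 1822: 8 days.
Total: 5 + 89 + 8 = 102 days.
102 mod 7 = 4, so 4 days after Saturday is Wednesday.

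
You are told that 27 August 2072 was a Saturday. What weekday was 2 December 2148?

Day-of-year of August 27, 2072: 240.
Day-of-year of December 2, 2148: 337.
2072 has 366 days, so 366 − 240 = 126 days remain in 2072.
Full years 2073–2147: 58 common + 17 leap = 58×365 + 17×366 = 27392 days.
Total: 126 + 27392 + 337 = 27855 days.
27855 mod 7 = 2, so 2 days after Saturday is Monday.

Monday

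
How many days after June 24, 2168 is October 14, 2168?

June 2168: 30 − 24 = 6 days remain.
Then July (31), August (31), September (30): 31 + 31 + 30 = 92 days.
October 1–14, 2168: 14 days.
Total: 6 + 92 + 14 = 112 days.

112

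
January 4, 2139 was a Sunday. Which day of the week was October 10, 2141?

Tuesday

January 4, 2139 → January 4, 2140: 365 days.
January 4, 2140 → January 4, 2141: 366 days (2140 is a leap year).
January 2141: 31 − 4 = 27 days remain.
Then February 2141 (28), March (31), April (30), May (31), June (30), July (31), August (31), September (30): 28 + 31 + 30 + 31 + 30 + 31 + 31 + 30 = 242 days.
October 1–10, 2141: 10 days.
Residual: 279 days.
Total: 1010 days.
1010 mod 7 = 2, so 2 days after Sunday is Tuesday.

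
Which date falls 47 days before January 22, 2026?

December 6, 2025

Count 47 days before January 22, 2026:
December 2025: 31 − 6 = 25 days remain.
January 1–22, 2026: 22 days.
Total: 25 + 22 = 47 days.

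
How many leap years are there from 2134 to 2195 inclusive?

Years divisible by 4: 2136, 2140, …, 2192 — 15 in all.
No century exceptions apply. Count: 15.

15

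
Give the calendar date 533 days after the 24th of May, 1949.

the 8th of November, 1950

Count 533 days after May 24, 1949:
Day-of-year of May 24, 1949: 144.
Day-of-year of November 8, 1950: 312.
1949 has 365 days, so 365 − 144 = 221 days remain in 1949.
Total: 221 + 312 = 533 days.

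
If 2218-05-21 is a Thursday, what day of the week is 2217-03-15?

Count forward from the earlier date (March 15, 2217) to the later (May 21, 2218):
March 15, 2217 → March 15, 2218: 365 days.
March 2218: 31 − 15 = 16 days remain.
Then April (30): 30 days.
May 1–21, 2218: 21 days.
Residual: 67 days.
Total: 432 days.
432 mod 7 = 5, so 5 days before Thursday is Saturday.

Saturday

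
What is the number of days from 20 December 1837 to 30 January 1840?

Day-of-year of December 20, 1837: 354.
Day-of-year of January 30, 1840: 30.
1837 has 365 days, so 365 − 354 = 11 days remain in 1837.
Full years: 1838: 365; 1839: 365. Sum = 730.
Total: 11 + 730 + 30 = 771 days.

771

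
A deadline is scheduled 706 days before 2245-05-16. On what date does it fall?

2243-06-10

Count 706 days before May 16, 2245:
June 2243: 30 − 10 = 20 days remain.
Then 22 full months totalling 670 days.
May 1–16, 2245: 16 days.
Total: 20 + 670 + 16 = 706 days.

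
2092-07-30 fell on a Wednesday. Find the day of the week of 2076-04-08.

Wednesday

Count forward from the earlier date (April 8, 2076) to the later (July 30, 2092):
Day-of-year of April 8, 2076: 99.
Day-of-year of July 30, 2092: 212.
2076 has 366 days, so 366 − 99 = 267 days remain in 2076.
Full years 2077–2091: 12 common + 3 leap = 12×365 + 3×366 = 5478 days.
Total: 267 + 5478 + 212 = 5957 days.
5957 is a multiple of 7, so 2076-04-08 falls on the same weekday: Wednesday.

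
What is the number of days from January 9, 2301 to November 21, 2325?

9082

Day-of-year of January 9, 2301: 9.
Day-of-year of November 21, 2325: 325.
2301 has 365 days, so 365 − 9 = 356 days remain in 2301.
Full years 2302–2324: 17 common + 6 leap = 17×365 + 6×366 = 8401 days.
Total: 356 + 8401 + 325 = 9082 days.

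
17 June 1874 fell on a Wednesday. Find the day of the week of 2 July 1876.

Sunday

June 1874: 30 − 17 = 13 days remain.
Then 24 full months totalling 731 days.
July 1–2, 1876: 2 days.
Total: 13 + 731 + 2 = 746 days.
746 mod 7 = 4, so 4 days after Wednesday is Sunday.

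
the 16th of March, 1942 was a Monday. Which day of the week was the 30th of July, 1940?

Count forward from the earlier date (July 30, 1940) to the later (March 16, 1942):
July 1940: 31 − 30 = 1 day remains.
Then 19 full months totalling 577 days.
March 1–16, 1942: 16 days.
Total: 1 + 577 + 16 = 594 days.
594 mod 7 = 6, so 6 days before Monday is Tuesday.

Tuesday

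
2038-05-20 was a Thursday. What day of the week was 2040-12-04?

Tuesday

May 20, 2038 → May 20, 2039: 365 days.
May 20, 2039 → May 20, 2040: 366 days (2040 is a leap year).
May 2040: 31 − 20 = 11 days remain.
Then June (30), July (31), August (31), September (30), October (31), November (30): 30 + 31 + 31 + 30 + 31 + 30 = 183 days.
December 1–4, 2040: 4 days.
Residual: 198 days.
Total: 929 days.
929 mod 7 = 5, so 5 days after Thursday is Tuesday.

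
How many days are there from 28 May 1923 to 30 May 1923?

Within May 1923: 30 − 28 = 2 days.

2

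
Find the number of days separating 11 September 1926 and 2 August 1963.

13474

From September 11, 1926 to September 11, 1962: 36 years, of which 9 contain a Feb 29 — 27×365 + 9×366 = 13149 days.
September 1962: 30 − 11 = 19 days remain.
Then 10 full months totalling 304 days.
August 1–2, 1963: 2 days.
Residual: 325 days.
Total: 13474 days.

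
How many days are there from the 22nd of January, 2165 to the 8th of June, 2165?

January 2165: 31 − 22 = 9 days remain.
Then February 2165 (28), March (31), April (30), May (31): 28 + 31 + 30 + 31 = 120 days.
June 1–8, 2165: 8 days.
Total: 9 + 120 + 8 = 137 days.

137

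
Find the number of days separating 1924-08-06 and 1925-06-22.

320

Day-of-year of August 6, 1924: 219.
Day-of-year of June 22, 1925: 173.
1924 has 366 days, so 366 − 219 = 147 days remain in 1924.
Total: 147 + 173 = 320 days.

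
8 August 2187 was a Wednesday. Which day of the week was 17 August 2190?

Tuesday

Day-of-year of August 8, 2187: 220.
Day-of-year of August 17, 2190: 229.
2187 has 365 days, so 365 − 220 = 145 days remain in 2187.
Full years: 2188: 366; 2189: 365. Sum = 731.
Total: 145 + 731 + 229 = 1105 days.
1105 mod 7 = 6, so 6 days after Wednesday is Tuesday.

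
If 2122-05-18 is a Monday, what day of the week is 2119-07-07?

Count forward from the earlier date (July 7, 2119) to the later (May 18, 2122):
July 7, 2119 → July 7, 2120: 366 days (2120 is a leap year).
July 7, 2120 → July 7, 2121: 365 days.
July 2121: 31 − 7 = 24 days remain.
Then 9 full months totalling 273 days.
May 1–18, 2122: 18 days.
Residual: 315 days.
Total: 1046 days.
1046 mod 7 = 3, so 3 days before Monday is Friday.

Friday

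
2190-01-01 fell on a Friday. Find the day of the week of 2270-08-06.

Saturday

Day-of-year of January 1, 2190: 1.
Day-of-year of August 6, 2270: 218.
2190 has 365 days, so 365 − 1 = 364 days remain in 2190.
Full years 2191–2269: 60 common + 19 leap = 60×365 + 19×366 = 28854 days.
Total: 364 + 28854 + 218 = 29436 days.
29436 mod 7 = 1, so 1 day after Friday is Saturday.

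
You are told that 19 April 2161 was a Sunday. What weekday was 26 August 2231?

Friday

From April 19, 2161 to April 19, 2231: 70 years, of which 16 contain a Feb 29 — 54×365 + 16×366 = 25566 days.
(2200 is not a leap year (divisible by 100 but not 400).)
April 2231: 30 − 19 = 11 days remain.
Then May (31), June (30), July (31): 31 + 30 + 31 = 92 days.
August 1–26, 2231: 26 days.
Residual: 129 days.
Total: 25695 days.
25695 mod 7 = 5, so 5 days after Sunday is Friday.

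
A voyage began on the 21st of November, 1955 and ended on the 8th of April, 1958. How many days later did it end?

November 21, 1955 → November 21, 1956: 366 days (1956 is a leap year).
November 21, 1956 → November 21, 1957: 365 days.
November 1957: 30 − 21 = 9 days remain.
Then December (31), January (31), February 1958 (28), March (31): 31 + 31 + 28 + 31 = 121 days.
April 1–8, 1958: 8 days.
Residual: 138 days.
Total: 869 days.

869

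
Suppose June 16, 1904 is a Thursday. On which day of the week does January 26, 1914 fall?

Monday

From June 16, 1904 to June 16, 1913: 9 years, of which 2 contain a Feb 29 — 7×365 + 2×366 = 3287 days.
June 1913: 30 − 16 = 14 days remain.
Then July (31), August (31), September (30), October (31), November (30), December (31): 31 + 31 + 30 + 31 + 30 + 31 = 184 days.
January 1–26, 1914: 26 days.
Residual: 224 days.
Total: 3511 days.
3511 mod 7 = 4, so 4 days after Thursday is Monday.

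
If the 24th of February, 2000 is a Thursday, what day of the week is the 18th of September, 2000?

Monday

February 2000: 29 − 24 = 5 days remain (2000 is a leap year (divisible by 400), so February has 29 days).
Then March (31), April (30), May (31), June (30), July (31), August (31): 31 + 30 + 31 + 30 + 31 + 31 = 184 days.
September 1–18, 2000: 18 days.
Total: 5 + 184 + 18 = 207 days.
207 mod 7 = 4, so 4 days after Thursday is Monday.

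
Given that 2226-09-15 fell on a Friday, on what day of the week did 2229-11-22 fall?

Day-of-year of September 15, 2226: 258.
Day-of-year of November 22, 2229: 326.
2226 has 365 days, so 365 − 258 = 107 days remain in 2226.
Full years: 2227: 365; 2228: 366. Sum = 731.
Total: 107 + 731 + 326 = 1164 days.
1164 mod 7 = 2, so 2 days after Friday is Sunday.

Sunday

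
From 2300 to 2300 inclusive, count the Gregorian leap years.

0

Years divisible by 4 in [2300, 2300]: 2300.
Of these, 2300 is divisible by 100 but not 400, so not leap.
Leap years: 1 − 1 = 0.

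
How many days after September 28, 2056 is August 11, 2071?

From September 28, 2056 to September 28, 2070: 14 years, of which 3 contain a Feb 29 — 11×365 + 3×366 = 5113 days.
September 2070: 30 − 28 = 2 days remain.
Then 10 full months totalling 304 days.
August 1–11, 2071: 11 days.
Residual: 317 days.
Total: 5430 days.

5430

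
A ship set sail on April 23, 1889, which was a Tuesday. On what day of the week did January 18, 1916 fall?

Day-of-year of April 23, 1889: 113.
Day-of-year of January 18, 1916: 18.
1889 has 365 days, so 365 − 113 = 252 days remain in 1889.
Full years 1890–1915: 21 common + 5 leap = 21×365 + 5×366 = 9495 days.
Total: 252 + 9495 + 18 = 9765 days.
9765 is a multiple of 7, so January 18, 1916 falls on the same weekday: Tuesday.

Tuesday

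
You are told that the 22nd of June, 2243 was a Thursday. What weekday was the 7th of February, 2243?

Count forward from the earlier date (February 7, 2243) to the later (June 22, 2243):
February 2243: 28 − 7 = 21 days remain (2243 is not a leap year, so February has 28 days).
Then March (31), April (30), May (31): 31 + 30 + 31 = 92 days.
June 1–22, 2243: 22 days.
Total: 21 + 92 + 22 = 135 days.
135 mod 7 = 2, so 2 days before Thursday is Tuesday.

Tuesday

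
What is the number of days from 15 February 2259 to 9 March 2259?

February 2259: 28 − 15 = 13 days remain (2259 is not a leap year, so February has 28 days).
March 1–9, 2259: 9 days.
Total: 13 + 9 = 22 days.

22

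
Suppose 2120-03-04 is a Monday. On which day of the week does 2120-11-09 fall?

March 2120: 31 − 4 = 27 days remain.
Then April (30), May (31), June (30), July (31), August (31), September (30), October (31): 30 + 31 + 30 + 31 + 31 + 30 + 31 = 214 days.
November 1–9, 2120: 9 days.
Total: 27 + 214 + 9 = 250 days.
250 mod 7 = 5, so 5 days after Monday is Saturday.

Saturday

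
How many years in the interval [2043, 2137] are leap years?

23

Years divisible by 4: 2044, 2048, …, 2136 — 24 in all.
Of these, 2100 is divisible by 100 but not 400, so not leap.
Leap years: 24 − 1 = 23.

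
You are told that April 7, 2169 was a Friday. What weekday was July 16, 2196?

Day-of-year of April 7, 2169: 97.
Day-of-year of July 16, 2196: 198.
2169 has 365 days, so 365 − 97 = 268 days remain in 2169.
Full years 2170–2195: 20 common + 6 leap = 20×365 + 6×366 = 9496 days.
Total: 268 + 9496 + 198 = 9962 days.
9962 mod 7 = 1, so 1 day after Friday is Saturday.

Saturday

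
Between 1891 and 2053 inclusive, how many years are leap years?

Years divisible by 4: 1892, 1896, …, 2052 — 41 in all.
Of these, 1900 is divisible by 100 but not 400, so not leap.
2000 is divisible by 400, so still leap.
Leap years: 41 − 1 = 40.

40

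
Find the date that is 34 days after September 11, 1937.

October 15, 1937

Count 34 days after September 11, 1937:
September 1937: 30 − 11 = 19 days remain.
October 1–15, 1937: 15 days.
Total: 19 + 15 = 34 days.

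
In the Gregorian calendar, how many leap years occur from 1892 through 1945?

13

Years divisible by 4: 1892, 1896, …, 1944 — 14 in all.
Of these, 1900 is divisible by 100 but not 400, so not leap.
Leap years: 14 − 1 = 13.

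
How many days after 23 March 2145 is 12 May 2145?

50

March 2145: 31 − 23 = 8 days remain.
Then April (30): 30 days.
May 1–12, 2145: 12 days.
Total: 8 + 30 + 12 = 50 days.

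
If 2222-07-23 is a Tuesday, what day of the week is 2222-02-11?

Count forward from the earlier date (February 11, 2222) to the later (July 23, 2222):
February 2222: 28 − 11 = 17 days remain (2222 is not a leap year, so February has 28 days).
Then March (31), April (30), May (31), June (30): 31 + 30 + 31 + 30 = 122 days.
July 1–23, 2222: 23 days.
Total: 17 + 122 + 23 = 162 days.
162 mod 7 = 1, so 1 day before Tuesday is Monday.

Monday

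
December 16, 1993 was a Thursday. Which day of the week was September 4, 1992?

Count forward from the earlier date (September 4, 1992) to the later (December 16, 1993):
September 4, 1992 → September 4, 1993: 365 days.
September 1993: 30 − 4 = 26 days remain.
Then October (31), November (30): 31 + 30 = 61 days.
December 1–16, 1993: 16 days.
Residual: 103 days.
Total: 468 days.
468 mod 7 = 6, so 6 days before Thursday is Friday.

Friday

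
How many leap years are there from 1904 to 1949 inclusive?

Years divisible by 4 in [1904, 1949]: 1904, 1908, 1912, 1916, 1920, 1924, 1928, 1932, 1936, 1940, 1944, 1948.
No century exceptions apply. Count: 12.

12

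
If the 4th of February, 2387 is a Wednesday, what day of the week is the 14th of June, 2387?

Sunday

February 2387: 28 − 4 = 24 days remain (2387 is not a leap year, so February has 28 days).
Then March (31), April (30), May (31): 31 + 30 + 31 = 92 days.
June 1–14, 2387: 14 days.
Total: 24 + 92 + 14 = 130 days.
130 mod 7 = 4, so 4 days after Wednesday is Sunday.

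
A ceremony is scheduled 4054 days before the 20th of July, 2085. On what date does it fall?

the 14th of June, 2074

Count 4054 days before July 20, 2085:
From June 14, 2074 to June 14, 2085: 11 years, of which 3 contain a Feb 29 — 8×365 + 3×366 = 4018 days.
June 2085: 30 − 14 = 16 days remain.
July 1–20, 2085: 20 days.
Residual: 36 days.
Total: 4054 days.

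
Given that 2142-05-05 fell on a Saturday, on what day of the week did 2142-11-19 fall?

Monday

May 2142: 31 − 5 = 26 days remain.
Then June (30), July (31), August (31), September (30), October (31): 30 + 31 + 31 + 30 + 31 = 153 days.
November 1–19, 2142: 19 days.
Total: 26 + 153 + 19 = 198 days.
198 mod 7 = 2, so 2 days after Saturday is Monday.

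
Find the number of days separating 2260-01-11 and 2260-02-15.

35

January 2260: 31 − 11 = 20 days remain.
February 1–15, 2260: 15 days (2260 is a leap year).
Total: 20 + 15 = 35 days.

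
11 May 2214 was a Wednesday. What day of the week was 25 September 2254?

Day-of-year of May 11, 2214: 131.
Day-of-year of September 25, 2254: 268.
2214 has 365 days, so 365 − 131 = 234 days remain in 2214.
Full years 2215–2253: 29 common + 10 leap = 29×365 + 10×366 = 14245 days.
Total: 234 + 14245 + 268 = 14747 days.
14747 mod 7 = 5, so 5 days after Wednesday is Monday.

Monday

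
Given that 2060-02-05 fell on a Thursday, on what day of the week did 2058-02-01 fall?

Friday

Count forward from the earlier date (February 1, 2058) to the later (February 5, 2060):
Day-of-year of February 1, 2058: 32.
Day-of-year of February 5, 2060: 36.
2058 has 365 days, so 365 − 32 = 333 days remain in 2058.
Full years: 2059: 365. Sum = 365.
Total: 333 + 365 + 36 = 734 days.
734 mod 7 = 6, so 6 days before Thursday is Friday.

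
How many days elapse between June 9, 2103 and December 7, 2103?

June 2103: 30 − 9 = 21 days remain.
Then July (31), August (31), September (30), October (31), November (30): 31 + 31 + 30 + 31 + 30 = 153 days.
December 1–7, 2103: 7 days.
Total: 21 + 153 + 7 = 181 days.

181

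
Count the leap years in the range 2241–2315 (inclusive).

Years divisible by 4: 2244, 2248, …, 2312 — 18 in all.
Of these, 2300 is divisible by 100 but not 400, so not leap.
Leap years: 18 − 1 = 17.

17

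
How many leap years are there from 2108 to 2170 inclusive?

16

Years divisible by 4: 2108, 2112, …, 2168 — 16 in all.
No century exceptions apply. Count: 16.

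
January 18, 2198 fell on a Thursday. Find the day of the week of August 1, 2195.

Saturday

Count forward from the earlier date (August 1, 2195) to the later (January 18, 2198):
Day-of-year of August 1, 2195: 213.
Day-of-year of January 18, 2198: 18.
2195 has 365 days, so 365 − 213 = 152 days remain in 2195.
Full years: 2196: 366; 2197: 365. Sum = 731.
Total: 152 + 731 + 18 = 901 days.
901 mod 7 = 5, so 5 days before Thursday is Saturday.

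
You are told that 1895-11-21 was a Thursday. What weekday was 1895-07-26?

Friday

Count forward from the earlier date (July 26, 1895) to the later (November 21, 1895):
July 1895: 31 − 26 = 5 days remain.
Then August (31), September (30), October (31): 31 + 30 + 31 = 92 days.
November 1–21, 1895: 21 days.
Total: 5 + 92 + 21 = 118 days.
118 mod 7 = 6, so 6 days before Thursday is Friday.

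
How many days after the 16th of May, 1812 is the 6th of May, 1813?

355

May 1812: 31 − 16 = 15 days remain.
Then 11 full months totalling 334 days.
May 1–6, 1813: 6 days.
Total: 15 + 334 + 6 = 355 days.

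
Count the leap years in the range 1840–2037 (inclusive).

Years divisible by 4: 1840, 1844, …, 2036 — 50 in all.
Of these, 1900 is divisible by 100 but not 400, so not leap.
2000 is divisible by 400, so still leap.
Leap years: 50 − 1 = 49.

49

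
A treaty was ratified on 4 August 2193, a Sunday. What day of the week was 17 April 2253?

Sunday

From August 4, 2193 to August 4, 2252: 59 years, of which 14 contain a Feb 29 — 45×365 + 14×366 = 21549 days.
(2200 is not a leap year (divisible by 100 but not 400).)
August 2252: 31 − 4 = 27 days remain.
Then September (30), October (31), November (30), December (31), January (31), February 2253 (28), March (31): 30 + 31 + 30 + 31 + 31 + 28 + 31 = 212 days.
April 1–17, 2253: 17 days.
Residual: 256 days.
Total: 21805 days.
21805 is a multiple of 7, so 17 April 2253 falls on the same weekday: Sunday.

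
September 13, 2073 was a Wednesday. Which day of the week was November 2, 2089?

Wednesday

From September 13, 2073 to September 13, 2089: 16 years, of which 4 contain a Feb 29 — 12×365 + 4×366 = 5844 days.
September 2089: 30 − 13 = 17 days remain.
Then October (31): 31 days.
November 1–2, 2089: 2 days.
Residual: 50 days.
Total: 5894 days.
5894 is a multiple of 7, so November 2, 2089 falls on the same weekday: Wednesday.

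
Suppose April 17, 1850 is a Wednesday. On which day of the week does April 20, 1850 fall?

Within April 1850: 20 − 17 = 3 days.
3 mod 7 = 3, so 3 days after Wednesday is Saturday.

Saturday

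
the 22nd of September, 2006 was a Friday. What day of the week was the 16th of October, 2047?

Wednesday

From September 22, 2006 to September 22, 2047: 41 years, of which 10 contain a Feb 29 — 31×365 + 10×366 = 14975 days.
September 2047: 30 − 22 = 8 days remain.
October 1–16, 2047: 16 days.
Residual: 24 days.
Total: 14999 days.
14999 mod 7 = 5, so 5 days after Friday is Wednesday.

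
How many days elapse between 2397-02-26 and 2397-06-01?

95

February 2397: 28 − 26 = 2 days remain (2397 is not a leap year, so February has 28 days).
Then March (31), April (30), May (31): 31 + 30 + 31 = 92 days.
June 1, 2397: 1 day.
Total: 2 + 92 + 1 = 95 days.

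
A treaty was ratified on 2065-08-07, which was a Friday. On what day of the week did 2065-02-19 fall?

Count forward from the earlier date (February 19, 2065) to the later (August 7, 2065):
February 2065: 28 − 19 = 9 days remain (2065 is not a leap year, so February has 28 days).
Then March (31), April (30), May (31), June (30), July (31): 31 + 30 + 31 + 30 + 31 = 153 days.
August 1–7, 2065: 7 days.
Total: 9 + 153 + 7 = 169 days.
169 mod 7 = 1, so 1 day before Friday is Thursday.

Thursday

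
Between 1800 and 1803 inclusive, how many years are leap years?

0

Years divisible by 4 in [1800, 1803]: 1800.
Of these, 1800 is divisible by 100 but not 400, so not leap.
Leap years: 1 − 1 = 0.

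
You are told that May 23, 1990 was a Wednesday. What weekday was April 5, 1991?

Day-of-year of May 23, 1990: 143.
Day-of-year of April 5, 1991: 95.
1990 has 365 days, so 365 − 143 = 222 days remain in 1990.
Total: 222 + 95 = 317 days.
317 mod 7 = 2, so 2 days after Wednesday is Friday.

Friday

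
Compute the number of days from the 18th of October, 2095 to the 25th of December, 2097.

799

October 18, 2095 → October 18, 2096: 366 days (2096 is a leap year).
October 18, 2096 → October 18, 2097: 365 days.
October 2097: 31 − 18 = 13 days remain.
Then November (30): 30 days.
December 1–25, 2097: 25 days.
Residual: 68 days.
Total: 799 days.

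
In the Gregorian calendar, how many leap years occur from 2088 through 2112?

6

Years divisible by 4 in [2088, 2112]: 2088, 2092, 2096, 2100, 2104, 2108, 2112.
Of these, 2100 is divisible by 100 but not 400, so not leap.
Leap years: 7 − 1 = 6.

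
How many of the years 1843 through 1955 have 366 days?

Years divisible by 4: 1844, 1848, …, 1952 — 28 in all.
Of these, 1900 is divisible by 100 but not 400, so not leap.
Leap years: 28 − 1 = 27.

27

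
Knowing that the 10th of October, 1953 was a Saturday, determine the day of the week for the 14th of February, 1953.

Count forward from the earlier date (February 14, 1953) to the later (October 10, 1953):
February 1953: 28 − 14 = 14 days remain (1953 is not a leap year, so February has 28 days).
Then March (31), April (30), May (31), June (30), July (31), August (31), September (30): 31 + 30 + 31 + 30 + 31 + 31 + 30 = 214 days.
October 1–10, 1953: 10 days.
Total: 14 + 214 + 10 = 238 days.
238 is a multiple of 7, so the 14th of February, 1953 falls on the same weekday: Saturday.

Saturday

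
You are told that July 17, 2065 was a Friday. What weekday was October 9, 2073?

Day-of-year of July 17, 2065: 198.
Day-of-year of October 9, 2073: 282.
2065 has 365 days, so 365 − 198 = 167 days remain in 2065.
Full years 2066–2072: 5 common + 2 leap = 5×365 + 2×366 = 2557 days.
Total: 167 + 2557 + 282 = 3006 days.
3006 mod 7 = 3, so 3 days after Friday is Monday.

Monday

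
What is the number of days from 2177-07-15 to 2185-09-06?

From July 15, 2177 to July 15, 2185: 8 years, of which 2 contain a Feb 29 — 6×365 + 2×366 = 2922 days.
July 2185: 31 − 15 = 16 days remain.
Then August (31): 31 days.
September 1–6, 2185: 6 days.
Residual: 53 days.
Total: 2975 days.

2975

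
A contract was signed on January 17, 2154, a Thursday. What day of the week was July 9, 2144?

Count forward from the earlier date (July 9, 2144) to the later (January 17, 2154):
From July 9, 2144 to July 9, 2153: 9 years, of which 2 contain a Feb 29 — 7×365 + 2×366 = 3287 days.
July 2153: 31 − 9 = 22 days remain.
Then August (31), September (30), October (31), November (30), December (31): 31 + 30 + 31 + 30 + 31 = 153 days.
January 1–17, 2154: 17 days.
Residual: 192 days.
Total: 3479 days.
3479 is a multiple of 7, so July 9, 2144 falls on the same weekday: Thursday.

Thursday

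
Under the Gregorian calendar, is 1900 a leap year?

No

1900 is not a leap year (divisible by 100 but not 400).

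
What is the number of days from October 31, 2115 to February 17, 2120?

1570

Day-of-year of October 31, 2115: 304.
Day-of-year of February 17, 2120: 48.
2115 has 365 days, so 365 − 304 = 61 days remain in 2115.
Full years: 2116: 366; 2117: 365; 2118: 365; 2119: 365. Sum = 1461.
Total: 61 + 1461 + 48 = 1570 days.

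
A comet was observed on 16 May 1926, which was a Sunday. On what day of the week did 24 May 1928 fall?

Thursday

May 1926: 31 − 16 = 15 days remain.
Then 23 full months totalling 700 days.
May 1–24, 1928: 24 days.
Total: 15 + 700 + 24 = 739 days.
739 mod 7 = 4, so 4 days after Sunday is Thursday.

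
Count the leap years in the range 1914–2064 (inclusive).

Years divisible by 4: 1916, 1920, …, 2064 — 38 in all.
2000 is divisible by 400, so still leap.
No century exceptions apply. Count: 38.

38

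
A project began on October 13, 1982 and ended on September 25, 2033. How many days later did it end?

Day-of-year of October 13, 1982: 286.
Day-of-year of September 25, 2033: 268.
1982 has 365 days, so 365 − 286 = 79 days remain in 1982.
Full years 1983–2032: 37 common + 13 leap = 37×365 + 13×366 = 18263 days.
Total: 79 + 18263 + 268 = 18610 days.

18610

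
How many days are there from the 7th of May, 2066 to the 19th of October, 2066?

May 2066: 31 − 7 = 24 days remain.
Then June (30), July (31), August (31), September (30): 30 + 31 + 31 + 30 = 122 days.
October 1–19, 2066: 19 days.
Total: 24 + 122 + 19 = 165 days.

165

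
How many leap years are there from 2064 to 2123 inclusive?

Years divisible by 4: 2064, 2068, …, 2120 — 15 in all.
Of these, 2100 is divisible by 100 but not 400, so not leap.
Leap years: 15 − 1 = 14.

14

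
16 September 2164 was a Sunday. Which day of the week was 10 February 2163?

Count forward from the earlier date (February 10, 2163) to the later (September 16, 2164):
February 10, 2163 → February 10, 2164: 365 days.
February 2164: 29 − 10 = 19 days remain (2164 is a leap year, so February has 29 days).
Then March (31), April (30), May (31), June (30), July (31), August (31): 31 + 30 + 31 + 30 + 31 + 31 = 184 days.
September 1–16, 2164: 16 days.
Residual: 219 days.
Total: 584 days.
584 mod 7 = 3, so 3 days before Sunday is Thursday.

Thursday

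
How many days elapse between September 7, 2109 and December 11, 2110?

460

September 7, 2109 → September 7, 2110: 365 days.
September 2110: 30 − 7 = 23 days remain.
Then October (31), November (30): 31 + 30 = 61 days.
December 1–11, 2110: 11 days.
Residual: 95 days.
Total: 460 days.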